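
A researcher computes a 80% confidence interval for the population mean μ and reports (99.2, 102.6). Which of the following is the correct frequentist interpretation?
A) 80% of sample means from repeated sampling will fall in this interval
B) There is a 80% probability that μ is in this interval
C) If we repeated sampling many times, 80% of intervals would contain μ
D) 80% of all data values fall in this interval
C

A) Wrong — coverage applies to intervals containing μ, not to future x̄ values.
B) Wrong — μ is fixed; the randomness lives in the interval, not in μ.
C) Correct — this is the frequentist long-run coverage interpretation.
D) Wrong — a CI is about the parameter μ, not individual data values.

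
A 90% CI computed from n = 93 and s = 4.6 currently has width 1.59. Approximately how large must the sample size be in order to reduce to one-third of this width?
n ≈ 837

CI width ∝ 1/√n
To reduce width by factor 3, need √n to grow by 3 → need 3² = 9 times as many samples.

Current: n = 93, width = 1.59
New: n = 837, width ≈ 0.52

Width reduced by factor of 1.59/0.52 = 3.06.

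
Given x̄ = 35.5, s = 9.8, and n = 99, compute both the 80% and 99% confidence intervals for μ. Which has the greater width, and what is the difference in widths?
99% CI is wider by 2.63

df = 98
80% CI: t* = 1.290, (34.23, 36.77), width = 2 · t* · s/√n = 2.54
99% CI: t* = 2.627, (32.91, 38.09), width = 2 · t* · s/√n = 5.17

The 99% CI is wider by 5.17 - 2.54 = 2.63.
Higher confidence requires a wider interval.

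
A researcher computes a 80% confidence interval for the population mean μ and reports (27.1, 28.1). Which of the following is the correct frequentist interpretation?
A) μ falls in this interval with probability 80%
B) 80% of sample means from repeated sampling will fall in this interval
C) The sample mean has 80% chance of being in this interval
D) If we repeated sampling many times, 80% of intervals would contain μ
D

A) Wrong — μ is fixed; the randomness lives in the interval, not in μ.
B) Wrong — coverage applies to intervals containing μ, not to future x̄ values.
C) Wrong — x̄ is observed and sits in the interval by construction.
D) Correct — this is the frequentist long-run coverage interpretation.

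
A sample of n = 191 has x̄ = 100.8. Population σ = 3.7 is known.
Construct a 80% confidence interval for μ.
(100.46, 101.14)

z-interval (σ known):
z* = 1.282 for 80% confidence

Margin of error = z* · σ/√n = 1.282 · 3.7/√191 = 0.34

CI: (100.8 - 0.34, 100.8 + 0.34) = (100.46, 101.14)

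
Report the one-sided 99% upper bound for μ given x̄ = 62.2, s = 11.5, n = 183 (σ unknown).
μ ≤ 64.20

Upper bound (one-sided):
t* = 2.347 (one-sided for 99%)
Upper bound = x̄ + t* · s/√n = 62.2 + 2.347 · 11.5/√183 = 64.20

We are 99% confident that μ ≤ 64.20.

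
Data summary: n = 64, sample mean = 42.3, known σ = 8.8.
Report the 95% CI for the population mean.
(40.14, 44.46)

z-interval (σ known):
z* = 1.960 for 95% confidence

Margin of error = z* · σ/√n = 1.960 · 8.8/√64 = 2.16

CI: (42.3 - 2.16, 42.3 + 2.16) = (40.14, 44.46)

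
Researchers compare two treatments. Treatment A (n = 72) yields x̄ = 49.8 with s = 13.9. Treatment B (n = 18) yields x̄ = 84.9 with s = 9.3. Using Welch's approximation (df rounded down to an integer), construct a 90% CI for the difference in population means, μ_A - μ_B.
(-39.71, -30.49)

Difference: x̄₁ - x̄₂ = -35.10
SE = √(s₁²/n₁ + s₂²/n₂) = √(13.9²/72 + 9.3²/18) = 2.7365
df = 38.42 → 38 (Welch–Satterthwaite, rounded down)
t* = 1.686

CI: -35.10 ± 1.686 · 2.7365 = -35.10 ± 4.61 = (-39.71, -30.49)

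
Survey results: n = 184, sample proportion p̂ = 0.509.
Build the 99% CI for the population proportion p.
(0.414, 0.604)

Proportion CI:
SE = √(p̂(1-p̂)/n) = √(0.509 · 0.491 / 184) = 0.03685

z* = 2.576
Margin = z* · SE = 2.576 · 0.03685 = 0.0949

CI: 0.509 ± 0.0949 = (0.414, 0.604)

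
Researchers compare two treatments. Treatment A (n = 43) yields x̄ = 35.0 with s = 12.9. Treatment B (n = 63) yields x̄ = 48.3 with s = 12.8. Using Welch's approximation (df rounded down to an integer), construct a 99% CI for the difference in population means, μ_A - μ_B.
(-20.00, -6.60)

Difference: x̄₁ - x̄₂ = -13.30
SE = √(s₁²/n₁ + s₂²/n₂) = √(12.9²/43 + 12.8²/63) = 2.5437
df = 89.91 → 89 (Welch–Satterthwaite, rounded down)
t* = 2.632

CI: -13.30 ± 2.632 · 2.5437 = -13.30 ± 6.70 = (-20.00, -6.60)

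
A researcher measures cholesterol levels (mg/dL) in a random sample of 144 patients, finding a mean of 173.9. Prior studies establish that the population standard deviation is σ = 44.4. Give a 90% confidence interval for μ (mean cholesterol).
(167.81, 179.99)

z-interval (σ known):
z* = 1.645 for 90% confidence

Margin of error = z* · σ/√n = 1.645 · 44.4/√144 = 6.09

CI: (173.9 - 6.09, 173.9 + 6.09) = (167.81, 179.99)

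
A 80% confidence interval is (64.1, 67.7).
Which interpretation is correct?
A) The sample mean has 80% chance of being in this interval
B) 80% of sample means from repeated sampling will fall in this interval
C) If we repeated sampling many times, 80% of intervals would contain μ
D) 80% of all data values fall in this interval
C

A) Wrong — x̄ is observed and sits in the interval by construction.
B) Wrong — coverage applies to intervals containing μ, not to future x̄ values.
C) Correct — this is the frequentist long-run coverage interpretation.
D) Wrong — a CI is about the parameter μ, not individual data values.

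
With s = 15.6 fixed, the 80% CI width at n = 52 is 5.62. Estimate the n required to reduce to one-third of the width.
n ≈ 468

CI width ∝ 1/√n
To reduce width by factor 3, need √n to grow by 3 → need 3² = 9 times as many samples.

Current: n = 52, width = 5.62
New: n = 468, width ≈ 1.85

Width reduced by factor of 5.62/1.85 = 3.04.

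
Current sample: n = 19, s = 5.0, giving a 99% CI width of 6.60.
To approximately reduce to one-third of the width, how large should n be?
n ≈ 171

CI width ∝ 1/√n
To reduce width by factor 3, need √n to grow by 3 → need 3² = 9 times as many samples.

Current: n = 19, width = 6.60
New: n = 171, width ≈ 1.99

Width reduced by factor of 6.60/1.99 = 3.32.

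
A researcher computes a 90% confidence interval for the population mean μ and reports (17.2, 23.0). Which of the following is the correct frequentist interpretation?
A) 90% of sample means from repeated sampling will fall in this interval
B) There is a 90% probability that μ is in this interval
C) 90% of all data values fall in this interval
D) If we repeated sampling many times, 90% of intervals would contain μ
D

A) Wrong — coverage applies to intervals containing μ, not to future x̄ values.
B) Wrong — μ is fixed; the randomness lives in the interval, not in μ.
C) Wrong — a CI is about the parameter μ, not individual data values.
D) Correct — this is the frequentist long-run coverage interpretation.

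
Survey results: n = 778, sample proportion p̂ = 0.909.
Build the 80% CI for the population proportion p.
(0.896, 0.922)

Proportion CI:
SE = √(p̂(1-p̂)/n) = √(0.909 · 0.091 / 778) = 0.01031

z* = 1.282
Margin = z* · SE = 1.282 · 0.01031 = 0.0132

CI: 0.909 ± 0.0132 = (0.896, 0.922)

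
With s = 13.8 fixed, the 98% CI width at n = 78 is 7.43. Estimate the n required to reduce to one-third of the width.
n ≈ 702

CI width ∝ 1/√n
To reduce width by factor 3, need √n to grow by 3 → need 3² = 9 times as many samples.

Current: n = 78, width = 7.43
New: n = 702, width ≈ 2.43

Width reduced by factor of 7.43/2.43 = 3.06.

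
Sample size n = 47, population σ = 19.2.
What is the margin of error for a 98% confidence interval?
Margin of error = 6.51

Margin of error = z* · σ/√n
= 2.326 · 19.2/√47
= 2.326 · 19.2/6.8557
= 6.51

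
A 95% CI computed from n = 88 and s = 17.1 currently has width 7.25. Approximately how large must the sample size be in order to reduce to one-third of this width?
n ≈ 792

CI width ∝ 1/√n
To reduce width by factor 3, need √n to grow by 3 → need 3² = 9 times as many samples.

Current: n = 88, width = 7.25
New: n = 792, width ≈ 2.39

Width reduced by factor of 7.25/2.39 = 3.03.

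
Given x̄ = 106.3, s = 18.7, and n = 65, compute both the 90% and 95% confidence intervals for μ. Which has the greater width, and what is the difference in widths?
95% CI is wider by 1.53

df = 64
90% CI: t* = 1.669, (102.43, 110.17), width = 2 · t* · s/√n = 7.74
95% CI: t* = 1.998, (101.67, 110.93), width = 2 · t* · s/√n = 9.27

The 95% CI is wider by 9.27 - 7.74 = 1.53.
Higher confidence requires a wider interval.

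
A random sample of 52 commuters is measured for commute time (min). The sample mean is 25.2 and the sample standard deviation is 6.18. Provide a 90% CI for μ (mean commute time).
(23.76, 26.64)

t-interval (σ unknown):
df = n - 1 = 51
t* = 1.675 for 90% confidence

Margin of error = t* · s/√n = 1.675 · 6.18/√52 = 1.44

CI: (23.76, 26.64)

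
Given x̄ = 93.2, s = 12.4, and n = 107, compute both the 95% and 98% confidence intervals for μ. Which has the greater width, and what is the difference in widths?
98% CI is wider by 0.91

df = 106
95% CI: t* = 1.983, (90.82, 95.58), width = 2 · t* · s/√n = 4.75
98% CI: t* = 2.362, (90.37, 96.03), width = 2 · t* · s/√n = 5.66

The 98% CI is wider by 5.66 - 4.75 = 0.91.
Higher confidence requires a wider interval.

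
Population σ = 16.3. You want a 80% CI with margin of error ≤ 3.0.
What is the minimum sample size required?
n ≥ 49

For margin E ≤ 3.0:
n ≥ (z* · σ / E)²
n ≥ (1.282 · 16.3 / 3.0)²
n ≥ 48.52

Minimum n = 49 (rounding up)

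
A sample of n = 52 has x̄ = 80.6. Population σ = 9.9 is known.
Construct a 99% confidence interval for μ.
(77.06, 84.14)

z-interval (σ known):
z* = 2.576 for 99% confidence

Margin of error = z* · σ/√n = 2.576 · 9.9/√52 = 3.54

CI: (80.6 - 3.54, 80.6 + 3.54) = (77.06, 84.14)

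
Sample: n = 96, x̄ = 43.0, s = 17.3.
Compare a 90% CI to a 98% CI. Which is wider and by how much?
98% CI is wider by 2.49

df = 95
90% CI: t* = 1.661, (40.07, 45.93), width = 2 · t* · s/√n = 5.87
98% CI: t* = 2.366, (38.82, 47.18), width = 2 · t* · s/√n = 8.36

The 98% CI is wider by 8.36 - 5.87 = 2.49.
Higher confidence requires a wider interval.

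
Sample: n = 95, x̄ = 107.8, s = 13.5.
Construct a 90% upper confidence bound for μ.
μ ≤ 109.59

Upper bound (one-sided):
t* = 1.291 (one-sided for 90%)
Upper bound = x̄ + t* · s/√n = 107.8 + 1.291 · 13.5/√95 = 109.59

We are 90% confident that μ ≤ 109.59.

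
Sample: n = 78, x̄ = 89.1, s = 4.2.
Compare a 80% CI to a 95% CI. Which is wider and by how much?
95% CI is wider by 0.66

df = 77
80% CI: t* = 1.293, (88.49, 89.71), width = 2 · t* · s/√n = 1.23
95% CI: t* = 1.991, (88.15, 90.05), width = 2 · t* · s/√n = 1.89

The 95% CI is wider by 1.89 - 1.23 = 0.66.
Higher confidence requires a wider interval.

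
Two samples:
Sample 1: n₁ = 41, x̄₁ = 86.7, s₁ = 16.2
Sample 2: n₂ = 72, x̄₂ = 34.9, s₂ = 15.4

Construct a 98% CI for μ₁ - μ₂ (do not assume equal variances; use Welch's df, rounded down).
(44.41, 59.19)

Difference: x̄₁ - x̄₂ = 51.80
SE = √(s₁²/n₁ + s₂²/n₂) = √(16.2²/41 + 15.4²/72) = 3.1137
df = 79.85 → 79 (Welch–Satterthwaite, rounded down)
t* = 2.374

CI: 51.80 ± 2.374 · 3.1137 = 51.80 ± 7.39 = (44.41, 59.19)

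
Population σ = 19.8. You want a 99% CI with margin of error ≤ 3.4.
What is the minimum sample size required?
n ≥ 226

For margin E ≤ 3.4:
n ≥ (z* · σ / E)²
n ≥ (2.576 · 19.8 / 3.4)²
n ≥ 225.04

Minimum n = 226 (rounding up)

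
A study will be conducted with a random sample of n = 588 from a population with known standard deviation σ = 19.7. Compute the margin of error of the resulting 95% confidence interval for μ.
Margin of error = 1.59

Margin of error = z* · σ/√n
= 1.960 · 19.7/√588
= 1.960 · 19.7/24.2487
= 1.59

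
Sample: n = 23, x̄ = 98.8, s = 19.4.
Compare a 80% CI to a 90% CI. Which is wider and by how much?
90% CI is wider by 3.20

df = 22
80% CI: t* = 1.321, (93.46, 104.14), width = 2 · t* · s/√n = 10.69
90% CI: t* = 1.717, (91.85, 105.75), width = 2 · t* · s/√n = 13.89

The 90% CI is wider by 13.89 - 10.69 = 3.20.
Higher confidence requires a wider interval.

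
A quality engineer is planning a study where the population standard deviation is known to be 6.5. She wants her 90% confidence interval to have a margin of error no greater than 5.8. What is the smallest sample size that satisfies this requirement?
n ≥ 4

For margin E ≤ 5.8:
n ≥ (z* · σ / E)²
n ≥ (1.645 · 6.5 / 5.8)²
n ≥ 3.40

Minimum n = 4 (rounding up)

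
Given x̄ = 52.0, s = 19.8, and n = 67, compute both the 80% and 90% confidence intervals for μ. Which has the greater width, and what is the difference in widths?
90% CI is wider by 1.80

df = 66
80% CI: t* = 1.295, (48.87, 55.13), width = 2 · t* · s/√n = 6.27
90% CI: t* = 1.668, (47.97, 56.03), width = 2 · t* · s/√n = 8.07

The 90% CI is wider by 8.07 - 6.27 = 1.80.
Higher confidence requires a wider interval.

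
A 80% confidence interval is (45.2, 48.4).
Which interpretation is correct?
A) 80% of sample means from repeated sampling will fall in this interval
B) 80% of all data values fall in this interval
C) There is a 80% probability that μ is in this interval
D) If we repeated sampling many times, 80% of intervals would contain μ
D

A) Wrong — coverage applies to intervals containing μ, not to future x̄ values.
B) Wrong — a CI is about the parameter μ, not individual data values.
C) Wrong — μ is fixed; the randomness lives in the interval, not in μ.
D) Correct — this is the frequentist long-run coverage interpretation.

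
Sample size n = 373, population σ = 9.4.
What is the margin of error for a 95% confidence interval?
Margin of error = 0.95

Margin of error = z* · σ/√n
= 1.960 · 9.4/√373
= 1.960 · 9.4/19.3132
= 0.95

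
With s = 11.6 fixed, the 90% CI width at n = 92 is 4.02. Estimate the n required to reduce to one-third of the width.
n ≈ 828

CI width ∝ 1/√n
To reduce width by factor 3, need √n to grow by 3 → need 3² = 9 times as many samples.

Current: n = 92, width = 4.02
New: n = 828, width ≈ 1.33

Width reduced by factor of 4.02/1.33 = 3.02.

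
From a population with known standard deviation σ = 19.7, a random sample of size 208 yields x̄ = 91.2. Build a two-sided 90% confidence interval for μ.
(88.95, 93.45)

z-interval (σ known):
z* = 1.645 for 90% confidence

Margin of error = z* · σ/√n = 1.645 · 19.7/√208 = 2.25

CI: (91.2 - 2.25, 91.2 + 2.25) = (88.95, 93.45)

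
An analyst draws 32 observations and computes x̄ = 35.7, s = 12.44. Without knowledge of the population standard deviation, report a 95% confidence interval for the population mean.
(31.21, 40.19)

t-interval (σ unknown):
df = n - 1 = 31
t* = 2.040 for 95% confidence

Margin of error = t* · s/√n = 2.040 · 12.44/√32 = 4.49

CI: (31.21, 40.19)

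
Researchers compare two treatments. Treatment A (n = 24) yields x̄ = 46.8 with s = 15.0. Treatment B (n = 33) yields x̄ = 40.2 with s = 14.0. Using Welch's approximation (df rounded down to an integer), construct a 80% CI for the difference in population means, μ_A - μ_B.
(1.51, 11.69)

Difference: x̄₁ - x̄₂ = 6.60
SE = √(s₁²/n₁ + s₂²/n₂) = √(15.0²/24 + 14.0²/33) = 3.9134
df = 47.63 → 47 (Welch–Satterthwaite, rounded down)
t* = 1.300

CI: 6.60 ± 1.300 · 3.9134 = 6.60 ± 5.09 = (1.51, 11.69)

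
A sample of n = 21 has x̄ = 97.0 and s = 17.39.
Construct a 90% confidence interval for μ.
(90.45, 103.55)

t-interval (σ unknown):
df = n - 1 = 20
t* = 1.725 for 90% confidence

Margin of error = t* · s/√n = 1.725 · 17.39/√21 = 6.55

CI: (90.45, 103.55)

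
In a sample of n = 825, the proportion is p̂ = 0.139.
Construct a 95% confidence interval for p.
(0.115, 0.163)

Proportion CI:
SE = √(p̂(1-p̂)/n) = √(0.139 · 0.861 / 825) = 0.01204

z* = 1.960
Margin = z* · SE = 1.960 · 0.01204 = 0.0236

CI: 0.139 ± 0.0236 = (0.115, 0.163)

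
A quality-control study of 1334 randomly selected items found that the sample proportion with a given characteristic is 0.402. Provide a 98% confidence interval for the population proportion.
(0.371, 0.433)

Proportion CI:
SE = √(p̂(1-p̂)/n) = √(0.402 · 0.598 / 1334) = 0.01342

z* = 2.326
Margin = z* · SE = 2.326 · 0.01342 = 0.0312

CI: 0.402 ± 0.0312 = (0.371, 0.433)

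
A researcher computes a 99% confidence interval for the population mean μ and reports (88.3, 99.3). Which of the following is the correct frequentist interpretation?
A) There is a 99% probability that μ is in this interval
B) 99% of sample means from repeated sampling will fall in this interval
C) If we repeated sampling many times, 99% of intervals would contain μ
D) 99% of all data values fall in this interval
C

A) Wrong — μ is fixed; the randomness lives in the interval, not in μ.
B) Wrong — coverage applies to intervals containing μ, not to future x̄ values.
C) Correct — this is the frequentist long-run coverage interpretation.
D) Wrong — a CI is about the parameter μ, not individual data values.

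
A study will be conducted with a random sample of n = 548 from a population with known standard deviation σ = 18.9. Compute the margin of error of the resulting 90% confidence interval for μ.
Margin of error = 1.33

Margin of error = z* · σ/√n
= 1.645 · 18.9/√548
= 1.645 · 18.9/23.4094
= 1.33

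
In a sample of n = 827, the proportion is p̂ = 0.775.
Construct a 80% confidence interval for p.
(0.756, 0.794)

Proportion CI:
SE = √(p̂(1-p̂)/n) = √(0.775 · 0.225 / 827) = 0.01452

z* = 1.282
Margin = z* · SE = 1.282 · 0.01452 = 0.0186

CI: 0.775 ± 0.0186 = (0.756, 0.794)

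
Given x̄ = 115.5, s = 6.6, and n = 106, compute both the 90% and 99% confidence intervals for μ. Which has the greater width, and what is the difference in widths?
99% CI is wider by 1.23

df = 105
90% CI: t* = 1.659, (114.44, 116.56), width = 2 · t* · s/√n = 2.13
99% CI: t* = 2.623, (113.82, 117.18), width = 2 · t* · s/√n = 3.36

The 99% CI is wider by 3.36 - 2.13 = 1.23.
Higher confidence requires a wider interval.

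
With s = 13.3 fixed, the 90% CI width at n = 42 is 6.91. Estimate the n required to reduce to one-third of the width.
n ≈ 378

CI width ∝ 1/√n
To reduce width by factor 3, need √n to grow by 3 → need 3² = 9 times as many samples.

Current: n = 42, width = 6.91
New: n = 378, width ≈ 2.26

Width reduced by factor of 6.91/2.26 = 3.06.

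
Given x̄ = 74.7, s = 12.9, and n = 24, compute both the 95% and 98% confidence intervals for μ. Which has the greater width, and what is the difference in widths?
98% CI is wider by 2.27

df = 23
95% CI: t* = 2.069, (69.25, 80.15), width = 2 · t* · s/√n = 10.90
98% CI: t* = 2.500, (68.12, 81.28), width = 2 · t* · s/√n = 13.17

The 98% CI is wider by 13.17 - 10.90 = 2.27.
Higher confidence requires a wider interval.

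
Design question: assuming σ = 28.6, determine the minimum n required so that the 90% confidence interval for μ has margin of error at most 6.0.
n ≥ 62

For margin E ≤ 6.0:
n ≥ (z* · σ / E)²
n ≥ (1.645 · 28.6 / 6.0)²
n ≥ 61.48

Minimum n = 62 (rounding up)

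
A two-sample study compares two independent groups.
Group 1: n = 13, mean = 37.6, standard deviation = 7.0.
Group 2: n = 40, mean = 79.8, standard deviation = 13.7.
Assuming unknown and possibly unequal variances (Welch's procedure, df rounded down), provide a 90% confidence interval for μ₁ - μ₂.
(-47.10, -37.30)

Difference: x̄₁ - x̄₂ = -42.20
SE = √(s₁²/n₁ + s₂²/n₂) = √(7.0²/13 + 13.7²/40) = 2.9089
df = 40.95 → 40 (Welch–Satterthwaite, rounded down)
t* = 1.684

CI: -42.20 ± 1.684 · 2.9089 = -42.20 ± 4.90 = (-47.10, -37.30)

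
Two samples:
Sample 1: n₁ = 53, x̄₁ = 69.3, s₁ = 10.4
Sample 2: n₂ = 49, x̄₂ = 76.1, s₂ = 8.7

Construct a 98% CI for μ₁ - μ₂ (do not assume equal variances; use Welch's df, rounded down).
(-11.28, -2.32)

Difference: x̄₁ - x̄₂ = -6.80
SE = √(s₁²/n₁ + s₂²/n₂) = √(10.4²/53 + 8.7²/49) = 1.8935
df = 99.04 → 99 (Welch–Satterthwaite, rounded down)
t* = 2.365

CI: -6.80 ± 2.365 · 1.8935 = -6.80 ± 4.48 = (-11.28, -2.32)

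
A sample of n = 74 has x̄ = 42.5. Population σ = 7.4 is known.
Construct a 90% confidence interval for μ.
(41.08, 43.92)

z-interval (σ known):
z* = 1.645 for 90% confidence

Margin of error = z* · σ/√n = 1.645 · 7.4/√74 = 1.42

CI: (42.5 - 1.42, 42.5 + 1.42) = (41.08, 43.92)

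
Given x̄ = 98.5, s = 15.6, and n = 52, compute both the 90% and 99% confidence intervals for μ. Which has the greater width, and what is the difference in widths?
99% CI is wider by 4.33

df = 51
90% CI: t* = 1.675, (94.88, 102.12), width = 2 · t* · s/√n = 7.25
99% CI: t* = 2.676, (92.71, 104.29), width = 2 · t* · s/√n = 11.58

The 99% CI is wider by 11.58 - 7.25 = 4.33.
Higher confidence requires a wider interval.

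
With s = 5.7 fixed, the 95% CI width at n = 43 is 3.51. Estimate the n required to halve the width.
n ≈ 172

CI width ∝ 1/√n
To reduce width by factor 2, need √n to grow by 2 → need 2² = 4 times as many samples.

Current: n = 43, width = 3.51
New: n = 172, width ≈ 1.72

Width reduced by factor of 3.51/1.72 = 2.04.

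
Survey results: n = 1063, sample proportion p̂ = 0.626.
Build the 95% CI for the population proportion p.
(0.597, 0.655)

Proportion CI:
SE = √(p̂(1-p̂)/n) = √(0.626 · 0.374 / 1063) = 0.01484

z* = 1.960
Margin = z* · SE = 1.960 · 0.01484 = 0.0291

CI: 0.626 ± 0.0291 = (0.597, 0.655)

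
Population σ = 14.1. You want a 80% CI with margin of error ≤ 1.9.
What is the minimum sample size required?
n ≥ 91

For margin E ≤ 1.9:
n ≥ (z* · σ / E)²
n ≥ (1.282 · 14.1 / 1.9)²
n ≥ 90.51

Minimum n = 91 (rounding up)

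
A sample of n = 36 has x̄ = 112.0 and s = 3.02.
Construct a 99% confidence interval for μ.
(110.63, 113.37)

t-interval (σ unknown):
df = n - 1 = 35
t* = 2.724 for 99% confidence

Margin of error = t* · s/√n = 2.724 · 3.02/√36 = 1.37

CI: (110.63, 113.37)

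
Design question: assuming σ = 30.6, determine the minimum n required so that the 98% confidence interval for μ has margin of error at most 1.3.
n ≥ 2998

For margin E ≤ 1.3:
n ≥ (z* · σ / E)²
n ≥ (2.326 · 30.6 / 1.3)²
n ≥ 2997.61

Minimum n = 2998 (rounding up)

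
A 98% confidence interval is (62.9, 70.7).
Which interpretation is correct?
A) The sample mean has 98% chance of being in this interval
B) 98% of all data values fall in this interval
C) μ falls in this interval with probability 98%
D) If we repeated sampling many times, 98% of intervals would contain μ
D

A) Wrong — x̄ is observed and sits in the interval by construction.
B) Wrong — a CI is about the parameter μ, not individual data values.
C) Wrong — μ is fixed; the randomness lives in the interval, not in μ.
D) Correct — this is the frequentist long-run coverage interpretation.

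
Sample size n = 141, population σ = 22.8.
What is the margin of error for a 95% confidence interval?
Margin of error = 3.76

Margin of error = z* · σ/√n
= 1.960 · 22.8/√141
= 1.960 · 22.8/11.8743
= 3.76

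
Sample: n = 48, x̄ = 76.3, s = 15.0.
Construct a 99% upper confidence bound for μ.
μ ≤ 81.51

Upper bound (one-sided):
t* = 2.408 (one-sided for 99%)
Upper bound = x̄ + t* · s/√n = 76.3 + 2.408 · 15.0/√48 = 81.51

We are 99% confident that μ ≤ 81.51.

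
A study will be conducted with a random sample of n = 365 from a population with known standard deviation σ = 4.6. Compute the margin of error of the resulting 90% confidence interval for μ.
Margin of error = 0.40

Margin of error = z* · σ/√n
= 1.645 · 4.6/√365
= 1.645 · 4.6/19.1050
= 0.40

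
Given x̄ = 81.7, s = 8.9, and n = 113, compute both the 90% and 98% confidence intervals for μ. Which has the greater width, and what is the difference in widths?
98% CI is wider by 1.17

df = 112
90% CI: t* = 1.659, (80.31, 83.09), width = 2 · t* · s/√n = 2.78
98% CI: t* = 2.360, (79.72, 83.68), width = 2 · t* · s/√n = 3.95

The 98% CI is wider by 3.95 - 2.78 = 1.17.
Higher confidence requires a wider interval.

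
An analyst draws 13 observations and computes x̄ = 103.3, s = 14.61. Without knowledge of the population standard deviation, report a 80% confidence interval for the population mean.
(97.81, 108.79)

t-interval (σ unknown):
df = n - 1 = 12
t* = 1.356 for 80% confidence

Margin of error = t* · s/√n = 1.356 · 14.61/√13 = 5.49

CI: (97.81, 108.79)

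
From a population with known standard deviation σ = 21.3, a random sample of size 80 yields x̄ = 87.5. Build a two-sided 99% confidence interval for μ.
(81.37, 93.63)

z-interval (σ known):
z* = 2.576 for 99% confidence

Margin of error = z* · σ/√n = 2.576 · 21.3/√80 = 6.13

CI: (87.5 - 6.13, 87.5 + 6.13) = (81.37, 93.63)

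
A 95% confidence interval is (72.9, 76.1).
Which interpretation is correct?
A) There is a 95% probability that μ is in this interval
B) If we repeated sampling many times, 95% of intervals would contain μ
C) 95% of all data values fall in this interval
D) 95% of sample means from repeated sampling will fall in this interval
B

A) Wrong — μ is fixed; the randomness lives in the interval, not in μ.
B) Correct — this is the frequentist long-run coverage interpretation.
C) Wrong — a CI is about the parameter μ, not individual data values.
D) Wrong — coverage applies to intervals containing μ, not to future x̄ values.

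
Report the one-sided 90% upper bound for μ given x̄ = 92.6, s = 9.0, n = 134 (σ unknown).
μ ≤ 93.60

Upper bound (one-sided):
t* = 1.288 (one-sided for 90%)
Upper bound = x̄ + t* · s/√n = 92.6 + 1.288 · 9.0/√134 = 93.60

We are 90% confident that μ ≤ 93.60.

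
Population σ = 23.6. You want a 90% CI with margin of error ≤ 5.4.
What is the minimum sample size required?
n ≥ 52

For margin E ≤ 5.4:
n ≥ (z* · σ / E)²
n ≥ (1.645 · 23.6 / 5.4)²
n ≥ 51.69

Minimum n = 52 (rounding up)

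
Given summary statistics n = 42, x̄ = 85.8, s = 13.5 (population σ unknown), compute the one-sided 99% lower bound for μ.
μ ≥ 80.76

Lower bound (one-sided):
t* = 2.421 (one-sided for 99%)
Lower bound = x̄ - t* · s/√n = 85.8 - 2.421 · 13.5/√42 = 80.76

We are 99% confident that μ ≥ 80.76.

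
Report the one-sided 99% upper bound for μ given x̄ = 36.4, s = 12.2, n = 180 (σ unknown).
μ ≤ 38.53

Upper bound (one-sided):
t* = 2.347 (one-sided for 99%)
Upper bound = x̄ + t* · s/√n = 36.4 + 2.347 · 12.2/√180 = 38.53

We are 99% confident that μ ≤ 38.53.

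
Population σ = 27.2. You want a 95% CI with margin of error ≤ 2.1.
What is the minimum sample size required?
n ≥ 645

For margin E ≤ 2.1:
n ≥ (z* · σ / E)²
n ≥ (1.960 · 27.2 / 2.1)²
n ≥ 644.48

Minimum n = 645 (rounding up)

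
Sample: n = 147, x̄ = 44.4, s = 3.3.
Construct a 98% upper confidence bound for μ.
μ ≤ 44.96

Upper bound (one-sided):
t* = 2.072 (one-sided for 98%)
Upper bound = x̄ + t* · s/√n = 44.4 + 2.072 · 3.3/√147 = 44.96

We are 98% confident that μ ≤ 44.96.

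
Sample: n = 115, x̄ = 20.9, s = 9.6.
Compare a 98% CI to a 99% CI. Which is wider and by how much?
99% CI is wider by 0.46

df = 114
98% CI: t* = 2.360, (18.79, 23.01), width = 2 · t* · s/√n = 4.23
99% CI: t* = 2.620, (18.55, 23.25), width = 2 · t* · s/√n = 4.69

The 99% CI is wider by 4.69 - 4.23 = 0.46.
Higher confidence requires a wider interval.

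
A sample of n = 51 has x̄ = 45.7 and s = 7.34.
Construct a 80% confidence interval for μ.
(44.36, 47.04)

t-interval (σ unknown):
df = n - 1 = 50
t* = 1.299 for 80% confidence

Margin of error = t* · s/√n = 1.299 · 7.34/√51 = 1.34

CI: (44.36, 47.04)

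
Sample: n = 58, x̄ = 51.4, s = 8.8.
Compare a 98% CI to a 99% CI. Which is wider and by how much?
99% CI is wider by 0.63

df = 57
98% CI: t* = 2.394, (48.63, 54.17), width = 2 · t* · s/√n = 5.53
99% CI: t* = 2.665, (48.32, 54.48), width = 2 · t* · s/√n = 6.16

The 99% CI is wider by 6.16 - 5.53 = 0.63.
Higher confidence requires a wider interval.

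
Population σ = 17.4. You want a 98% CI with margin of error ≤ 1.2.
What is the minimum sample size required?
n ≥ 1138

For margin E ≤ 1.2:
n ≥ (z* · σ / E)²
n ≥ (2.326 · 17.4 / 1.2)²
n ≥ 1137.51

Minimum n = 1138 (rounding up)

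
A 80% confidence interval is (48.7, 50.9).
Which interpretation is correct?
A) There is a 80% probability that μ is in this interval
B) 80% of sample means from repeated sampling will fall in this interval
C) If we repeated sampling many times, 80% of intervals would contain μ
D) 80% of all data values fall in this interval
C

A) Wrong — μ is fixed; the randomness lives in the interval, not in μ.
B) Wrong — coverage applies to intervals containing μ, not to future x̄ values.
C) Correct — this is the frequentist long-run coverage interpretation.
D) Wrong — a CI is about the parameter μ, not individual data values.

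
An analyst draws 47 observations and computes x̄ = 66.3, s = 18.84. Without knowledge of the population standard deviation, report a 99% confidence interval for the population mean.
(58.92, 73.68)

t-interval (σ unknown):
df = n - 1 = 46
t* = 2.687 for 99% confidence

Margin of error = t* · s/√n = 2.687 · 18.84/√47 = 7.38

CI: (58.92, 73.68)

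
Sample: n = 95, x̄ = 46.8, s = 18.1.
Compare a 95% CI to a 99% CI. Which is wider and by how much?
99% CI is wider by 2.38

df = 94
95% CI: t* = 1.986, (43.11, 50.49), width = 2 · t* · s/√n = 7.38
99% CI: t* = 2.629, (41.92, 51.68), width = 2 · t* · s/√n = 9.76

The 99% CI is wider by 9.76 - 7.38 = 2.38.
Higher confidence requires a wider interval.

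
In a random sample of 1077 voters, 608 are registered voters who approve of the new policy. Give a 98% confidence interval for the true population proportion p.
(0.529, 0.600)

Proportion CI:
p̂ = 608/1077 = 0.56453
SE = √(p̂(1-p̂)/n) = √(0.56453 · 0.43547 / 1077) = 0.01511

z* = 2.326
Margin = z* · SE = 2.326 · 0.01511 = 0.0351

CI: 0.56453 ± 0.0351 = (0.529, 0.600)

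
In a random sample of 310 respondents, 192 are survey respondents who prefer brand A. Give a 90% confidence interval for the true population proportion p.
(0.574, 0.665)

Proportion CI:
p̂ = 192/310 = 0.61935
SE = √(p̂(1-p̂)/n) = √(0.61935 · 0.38065 / 310) = 0.02758

z* = 1.645
Margin = z* · SE = 1.645 · 0.02758 = 0.0454

CI: 0.61935 ± 0.0454 = (0.574, 0.665)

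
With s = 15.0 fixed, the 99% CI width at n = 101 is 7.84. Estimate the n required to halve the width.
n ≈ 404

CI width ∝ 1/√n
To reduce width by factor 2, need √n to grow by 2 → need 2² = 4 times as many samples.

Current: n = 101, width = 7.84
New: n = 404, width ≈ 3.86

Width reduced by factor of 7.84/3.86 = 2.03.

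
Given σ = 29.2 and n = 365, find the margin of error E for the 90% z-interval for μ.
Margin of error = 2.51

Margin of error = z* · σ/√n
= 1.645 · 29.2/√365
= 1.645 · 29.2/19.1050
= 2.51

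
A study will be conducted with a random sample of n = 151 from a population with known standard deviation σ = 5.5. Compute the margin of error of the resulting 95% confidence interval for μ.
Margin of error = 0.88

Margin of error = z* · σ/√n
= 1.960 · 5.5/√151
= 1.960 · 5.5/12.2882
= 0.88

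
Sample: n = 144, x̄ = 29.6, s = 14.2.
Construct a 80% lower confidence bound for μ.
μ ≥ 28.60

Lower bound (one-sided):
t* = 0.844 (one-sided for 80%)
Lower bound = x̄ - t* · s/√n = 29.6 - 0.844 · 14.2/√144 = 28.60

We are 80% confident that μ ≥ 28.60.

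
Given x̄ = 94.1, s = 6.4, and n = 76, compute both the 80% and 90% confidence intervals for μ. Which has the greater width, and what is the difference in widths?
90% CI is wider by 0.54

df = 75
80% CI: t* = 1.293, (93.15, 95.05), width = 2 · t* · s/√n = 1.90
90% CI: t* = 1.665, (92.88, 95.32), width = 2 · t* · s/√n = 2.44

The 90% CI is wider by 2.44 - 1.90 = 0.54.
Higher confidence requires a wider interval.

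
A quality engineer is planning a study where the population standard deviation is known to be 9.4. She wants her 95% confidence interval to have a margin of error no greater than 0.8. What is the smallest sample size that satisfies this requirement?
n ≥ 531

For margin E ≤ 0.8:
n ≥ (z* · σ / E)²
n ≥ (1.960 · 9.4 / 0.8)²
n ≥ 530.38

Minimum n = 531 (rounding up)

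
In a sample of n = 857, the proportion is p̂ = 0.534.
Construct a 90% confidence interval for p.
(0.506, 0.562)

Proportion CI:
SE = √(p̂(1-p̂)/n) = √(0.534 · 0.466 / 857) = 0.01704

z* = 1.645
Margin = z* · SE = 1.645 · 0.01704 = 0.0280

CI: 0.534 ± 0.0280 = (0.506, 0.562)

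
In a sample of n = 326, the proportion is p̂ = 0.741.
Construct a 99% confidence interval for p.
(0.678, 0.804)

Proportion CI:
SE = √(p̂(1-p̂)/n) = √(0.741 · 0.259 / 326) = 0.02426

z* = 2.576
Margin = z* · SE = 2.576 · 0.02426 = 0.0625

CI: 0.741 ± 0.0625 = (0.678, 0.804)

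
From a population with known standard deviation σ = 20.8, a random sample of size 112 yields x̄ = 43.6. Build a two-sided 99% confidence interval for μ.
(38.54, 48.66)

z-interval (σ known):
z* = 2.576 for 99% confidence

Margin of error = z* · σ/√n = 2.576 · 20.8/√112 = 5.06

CI: (43.6 - 5.06, 43.6 + 5.06) = (38.54, 48.66)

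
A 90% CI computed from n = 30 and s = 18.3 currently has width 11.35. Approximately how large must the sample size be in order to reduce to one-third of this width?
n ≈ 270

CI width ∝ 1/√n
To reduce width by factor 3, need √n to grow by 3 → need 3² = 9 times as many samples.

Current: n = 30, width = 11.35
New: n = 270, width ≈ 3.68

Width reduced by factor of 11.35/3.68 = 3.08.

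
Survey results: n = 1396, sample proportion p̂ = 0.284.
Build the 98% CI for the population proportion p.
(0.256, 0.312)

Proportion CI:
SE = √(p̂(1-p̂)/n) = √(0.284 · 0.716 / 1396) = 0.01207

z* = 2.326
Margin = z* · SE = 2.326 · 0.01207 = 0.0281

CI: 0.284 ± 0.0281 = (0.256, 0.312)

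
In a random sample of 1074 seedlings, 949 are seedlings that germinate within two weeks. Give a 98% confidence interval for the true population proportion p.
(0.861, 0.906)

Proportion CI:
p̂ = 949/1074 = 0.88361
SE = √(p̂(1-p̂)/n) = √(0.88361 · 0.11639 / 1074) = 0.00979

z* = 2.326
Margin = z* · SE = 2.326 · 0.00979 = 0.0228

CI: 0.88361 ± 0.0228 = (0.861, 0.906)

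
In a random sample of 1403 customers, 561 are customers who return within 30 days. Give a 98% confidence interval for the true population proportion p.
(0.369, 0.430)

Proportion CI:
p̂ = 561/1403 = 0.39986
SE = √(p̂(1-p̂)/n) = √(0.39986 · 0.60014 / 1403) = 0.01308

z* = 2.326
Margin = z* · SE = 2.326 · 0.01308 = 0.0304

CI: 0.39986 ± 0.0304 = (0.369, 0.430)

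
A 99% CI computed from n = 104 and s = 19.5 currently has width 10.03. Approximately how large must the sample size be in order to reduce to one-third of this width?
n ≈ 936

CI width ∝ 1/√n
To reduce width by factor 3, need √n to grow by 3 → need 3² = 9 times as many samples.

Current: n = 104, width = 10.03
New: n = 936, width ≈ 3.29

Width reduced by factor of 10.03/3.29 = 3.05.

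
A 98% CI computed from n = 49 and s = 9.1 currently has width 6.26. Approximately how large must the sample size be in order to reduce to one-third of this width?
n ≈ 441

CI width ∝ 1/√n
To reduce width by factor 3, need √n to grow by 3 → need 3² = 9 times as many samples.

Current: n = 49, width = 6.26
New: n = 441, width ≈ 2.02

Width reduced by factor of 6.26/2.02 = 3.10.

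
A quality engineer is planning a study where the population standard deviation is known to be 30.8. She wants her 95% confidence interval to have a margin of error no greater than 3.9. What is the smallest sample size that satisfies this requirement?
n ≥ 240

For margin E ≤ 3.9:
n ≥ (z* · σ / E)²
n ≥ (1.960 · 30.8 / 3.9)²
n ≥ 239.60

Minimum n = 240 (rounding up)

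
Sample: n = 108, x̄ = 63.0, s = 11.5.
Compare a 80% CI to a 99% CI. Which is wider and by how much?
99% CI is wider by 2.96

df = 107
80% CI: t* = 1.290, (61.57, 64.43), width = 2 · t* · s/√n = 2.85
99% CI: t* = 2.623, (60.10, 65.90), width = 2 · t* · s/√n = 5.81

The 99% CI is wider by 5.81 - 2.85 = 2.96.
Higher confidence requires a wider interval.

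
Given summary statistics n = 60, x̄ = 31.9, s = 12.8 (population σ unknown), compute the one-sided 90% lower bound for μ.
μ ≥ 29.76

Lower bound (one-sided):
t* = 1.296 (one-sided for 90%)
Lower bound = x̄ - t* · s/√n = 31.9 - 1.296 · 12.8/√60 = 29.76

We are 90% confident that μ ≥ 29.76.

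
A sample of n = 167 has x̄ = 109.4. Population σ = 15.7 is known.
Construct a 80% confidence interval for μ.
(107.84, 110.96)

z-interval (σ known):
z* = 1.282 for 80% confidence

Margin of error = z* · σ/√n = 1.282 · 15.7/√167 = 1.56

CI: (109.4 - 1.56, 109.4 + 1.56) = (107.84, 110.96)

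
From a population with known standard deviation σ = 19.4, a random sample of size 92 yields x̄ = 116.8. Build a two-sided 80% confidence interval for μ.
(114.21, 119.39)

z-interval (σ known):
z* = 1.282 for 80% confidence

Margin of error = z* · σ/√n = 1.282 · 19.4/√92 = 2.59

CI: (116.8 - 2.59, 116.8 + 2.59) = (114.21, 119.39)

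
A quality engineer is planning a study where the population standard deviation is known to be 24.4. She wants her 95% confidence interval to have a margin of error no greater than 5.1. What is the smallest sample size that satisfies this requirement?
n ≥ 88

For margin E ≤ 5.1:
n ≥ (z* · σ / E)²
n ≥ (1.960 · 24.4 / 5.1)²
n ≥ 87.93

Minimum n = 88 (rounding up)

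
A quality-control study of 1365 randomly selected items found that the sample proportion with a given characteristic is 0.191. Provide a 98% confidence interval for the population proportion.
(0.166, 0.216)

Proportion CI:
SE = √(p̂(1-p̂)/n) = √(0.191 · 0.809 / 1365) = 0.01064

z* = 2.326
Margin = z* · SE = 2.326 · 0.01064 = 0.0247

CI: 0.191 ± 0.0247 = (0.166, 0.216)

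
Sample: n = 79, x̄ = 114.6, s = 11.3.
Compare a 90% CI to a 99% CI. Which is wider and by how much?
99% CI is wider by 2.48

df = 78
90% CI: t* = 1.665, (112.48, 116.72), width = 2 · t* · s/√n = 4.23
99% CI: t* = 2.640, (111.24, 117.96), width = 2 · t* · s/√n = 6.71

The 99% CI is wider by 6.71 - 4.23 = 2.48.
Higher confidence requires a wider interval.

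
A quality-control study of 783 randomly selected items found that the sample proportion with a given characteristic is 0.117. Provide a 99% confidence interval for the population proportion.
(0.087, 0.147)

Proportion CI:
SE = √(p̂(1-p̂)/n) = √(0.117 · 0.883 / 783) = 0.01149

z* = 2.576
Margin = z* · SE = 2.576 · 0.01149 = 0.0296

CI: 0.117 ± 0.0296 = (0.087, 0.147)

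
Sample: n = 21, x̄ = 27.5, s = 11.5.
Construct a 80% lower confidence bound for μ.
μ ≥ 25.34

Lower bound (one-sided):
t* = 0.860 (one-sided for 80%)
Lower bound = x̄ - t* · s/√n = 27.5 - 0.860 · 11.5/√21 = 25.34

We are 80% confident that μ ≥ 25.34.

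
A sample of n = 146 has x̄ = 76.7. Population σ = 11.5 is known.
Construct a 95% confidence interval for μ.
(74.83, 78.57)

z-interval (σ known):
z* = 1.960 for 95% confidence

Margin of error = z* · σ/√n = 1.960 · 11.5/√146 = 1.87

CI: (76.7 - 1.87, 76.7 + 1.87) = (74.83, 78.57)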